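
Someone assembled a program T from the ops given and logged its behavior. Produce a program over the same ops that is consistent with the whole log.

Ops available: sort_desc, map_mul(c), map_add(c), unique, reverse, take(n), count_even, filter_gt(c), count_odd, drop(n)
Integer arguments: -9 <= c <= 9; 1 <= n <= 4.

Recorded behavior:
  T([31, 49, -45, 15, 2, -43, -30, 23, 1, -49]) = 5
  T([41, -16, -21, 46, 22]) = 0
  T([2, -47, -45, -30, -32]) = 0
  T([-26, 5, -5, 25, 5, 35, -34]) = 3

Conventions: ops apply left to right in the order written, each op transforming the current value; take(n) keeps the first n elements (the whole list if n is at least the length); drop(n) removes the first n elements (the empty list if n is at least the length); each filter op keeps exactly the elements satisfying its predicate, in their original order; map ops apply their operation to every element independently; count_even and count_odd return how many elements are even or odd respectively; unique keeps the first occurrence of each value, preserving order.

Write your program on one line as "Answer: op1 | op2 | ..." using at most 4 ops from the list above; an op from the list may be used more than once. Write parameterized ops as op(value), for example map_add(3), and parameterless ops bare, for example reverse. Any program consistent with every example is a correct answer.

map_mul(-9) | drop(3) | count_odd

Check, running the answer program on each example:
  [31, 49, -45, 15, 2, -43, -30, 23, 1, -49] -> [-279, -441, 405, -135, -18, 387, 270, -207, -9, 441] -> [-135, -18, 387, 270, -207, -9, 441] -> 5
  [41, -16, -21, 46, 22] -> [-369, 144, 189, -414, -198] -> [-414, -198] -> 0
  [2, -47, -45, -30, -32] -> [-18, 423, 405, 270, 288] -> [270, 288] -> 0
  [-26, 5, -5, 25, 5, 35, -34] -> [234, -45, 45, -225, -45, -315, 306] -> [-225, -45, -315, 306] -> 3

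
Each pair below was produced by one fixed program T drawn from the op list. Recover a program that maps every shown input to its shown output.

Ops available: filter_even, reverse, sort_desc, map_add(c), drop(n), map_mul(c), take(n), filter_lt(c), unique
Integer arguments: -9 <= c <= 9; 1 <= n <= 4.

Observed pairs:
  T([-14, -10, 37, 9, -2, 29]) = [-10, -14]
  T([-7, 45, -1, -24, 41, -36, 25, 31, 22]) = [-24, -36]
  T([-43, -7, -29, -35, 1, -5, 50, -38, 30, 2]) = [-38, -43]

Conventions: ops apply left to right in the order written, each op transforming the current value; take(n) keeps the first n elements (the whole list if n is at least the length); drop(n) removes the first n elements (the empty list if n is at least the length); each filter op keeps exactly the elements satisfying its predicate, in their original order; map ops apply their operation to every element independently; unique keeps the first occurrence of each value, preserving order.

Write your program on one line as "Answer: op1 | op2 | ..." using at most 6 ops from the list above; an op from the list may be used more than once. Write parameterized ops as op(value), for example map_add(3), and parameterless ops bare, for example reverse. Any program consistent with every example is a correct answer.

sort_desc | filter_lt(0) | reverse | take(2) | reverse

Check, running the answer program on each example:
  [-14, -10, 37, 9, -2, 29] -> [37, 29, 9, -2, -10, -14] -> [-2, -10, -14] -> [-14, -10, -2] -> [-14, -10] -> [-10, -14]
  [-7, 45, -1, -24, 41, -36, 25, 31, 22] -> [45, 41, 31, 25, 22, -1, -7, -24, -36] -> [-1, -7, -24, -36] -> [-36, -24, -7, -1] -> [-36, -24] -> [-24, -36]
  [-43, -7, -29, -35, 1, -5, 50, -38, 30, 2] -> [50, 30, 2, 1, -5, -7, -29, -35, -38, -43] -> [-5, -7, -29, -35, -38, -43] -> [-43, -38, -35, -29, -7, -5] -> [-43, -38] -> [-38, -43]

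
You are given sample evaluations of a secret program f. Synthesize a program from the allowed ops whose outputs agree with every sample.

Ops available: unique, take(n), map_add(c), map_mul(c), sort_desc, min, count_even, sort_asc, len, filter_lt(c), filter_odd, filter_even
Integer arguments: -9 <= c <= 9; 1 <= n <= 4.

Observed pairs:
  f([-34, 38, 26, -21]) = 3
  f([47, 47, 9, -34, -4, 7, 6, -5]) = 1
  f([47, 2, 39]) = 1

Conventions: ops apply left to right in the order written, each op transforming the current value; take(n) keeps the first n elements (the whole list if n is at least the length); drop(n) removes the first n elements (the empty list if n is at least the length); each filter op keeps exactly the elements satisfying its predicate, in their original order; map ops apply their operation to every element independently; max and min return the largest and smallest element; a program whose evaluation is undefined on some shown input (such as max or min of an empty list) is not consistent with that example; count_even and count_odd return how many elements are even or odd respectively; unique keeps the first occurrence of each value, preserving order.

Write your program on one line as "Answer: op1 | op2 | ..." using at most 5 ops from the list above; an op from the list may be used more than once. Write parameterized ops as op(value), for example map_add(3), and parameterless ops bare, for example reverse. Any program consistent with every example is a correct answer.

take(4) | sort_desc | sort_asc | filter_even | count_even

Check, running the answer program on each example:
  [-34, 38, 26, -21] -> [-34, 38, 26, -21] -> [38, 26, -21, -34] -> [-34, -21, 26, 38] -> [-34, 26, 38] -> 3
  [47, 47, 9, -34, -4, 7, 6, -5] -> [47, 47, 9, -34] -> [47, 47, 9, -34] -> [-34, 9, 47, 47] -> [-34] -> 1
  [47, 2, 39] -> [47, 2, 39] -> [47, 39, 2] -> [2, 39, 47] -> [2] -> 1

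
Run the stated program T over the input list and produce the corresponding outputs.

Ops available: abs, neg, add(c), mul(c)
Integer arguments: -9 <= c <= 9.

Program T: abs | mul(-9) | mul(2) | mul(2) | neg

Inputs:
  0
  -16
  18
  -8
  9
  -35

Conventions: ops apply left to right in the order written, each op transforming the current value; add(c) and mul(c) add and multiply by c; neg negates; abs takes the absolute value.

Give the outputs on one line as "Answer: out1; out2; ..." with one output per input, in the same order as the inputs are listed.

0; 576; 648; 288; 324; 1260

Execution, op by op:
  0 -> 0 -> 0 -> 0 -> 0 -> 0
  -16 -> 16 -> -144 -> -288 -> -576 -> 576
  18 -> 18 -> -162 -> -324 -> -648 -> 648
  -8 -> 8 -> -72 -> -144 -> -288 -> 288
  9 -> 9 -> -81 -> -162 -> -324 -> 324
  -35 -> 35 -> -315 -> -630 -> -1260 -> 1260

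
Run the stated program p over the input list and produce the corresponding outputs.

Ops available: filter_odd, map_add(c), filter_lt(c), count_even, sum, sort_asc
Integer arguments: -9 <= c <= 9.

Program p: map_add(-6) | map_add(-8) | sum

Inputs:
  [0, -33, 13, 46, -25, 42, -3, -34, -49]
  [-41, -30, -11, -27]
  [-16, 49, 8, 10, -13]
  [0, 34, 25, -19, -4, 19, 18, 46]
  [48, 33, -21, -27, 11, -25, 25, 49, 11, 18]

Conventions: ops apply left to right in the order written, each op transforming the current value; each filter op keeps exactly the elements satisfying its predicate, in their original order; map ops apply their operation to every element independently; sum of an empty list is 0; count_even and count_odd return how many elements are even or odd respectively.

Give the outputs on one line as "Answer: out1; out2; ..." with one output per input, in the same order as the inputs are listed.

-169; -165; -32; 7; -18

Execution, op by op:
  [0, -33, 13, 46, -25, 42, -3, -34, -49] -> [-6, -39, 7, 40, -31, 36, -9, -40, -55] -> [-14, -47, -1, 32, -39, 28, -17, -48, -63] -> -169
  [-41, -30, -11, -27] -> [-47, -36, -17, -33] -> [-55, -44, -25, -41] -> -165
  [-16, 49, 8, 10, -13] -> [-22, 43, 2, 4, -19] -> [-30, 35, -6, -4, -27] -> -32
  [0, 34, 25, -19, -4, 19, 18, 46] -> [-6, 28, 19, -25, -10, 13, 12, 40] -> [-14, 20, 11, -33, -18, 5, 4, 32] -> 7
  [48, 33, -21, -27, 11, -25, 25, 49, 11, 18] -> [42, 27, -27, -33, 5, -31, 19, 43, 5, 12] -> [34, 19, -35, -41, -3, -39, 11, 35, -3, 4] -> -18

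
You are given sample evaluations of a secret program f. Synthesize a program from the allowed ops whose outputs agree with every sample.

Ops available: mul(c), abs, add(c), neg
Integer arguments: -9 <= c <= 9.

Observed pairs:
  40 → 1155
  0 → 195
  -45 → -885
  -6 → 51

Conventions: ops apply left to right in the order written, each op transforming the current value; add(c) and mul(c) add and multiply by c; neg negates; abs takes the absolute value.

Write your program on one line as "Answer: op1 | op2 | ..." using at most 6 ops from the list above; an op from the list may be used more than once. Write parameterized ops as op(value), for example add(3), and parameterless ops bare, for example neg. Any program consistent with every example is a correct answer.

add(-2) | add(9) | mul(8) | add(9) | mul(-3) | neg

Check, running the answer program on each example:
  40 -> 38 -> 47 -> 376 -> 385 -> -1155 -> 1155
  0 -> -2 -> 7 -> 56 -> 65 -> -195 -> 195
  -45 -> -47 -> -38 -> -304 -> -295 -> 885 -> -885
  -6 -> -8 -> 1 -> 8 -> 17 -> -51 -> 51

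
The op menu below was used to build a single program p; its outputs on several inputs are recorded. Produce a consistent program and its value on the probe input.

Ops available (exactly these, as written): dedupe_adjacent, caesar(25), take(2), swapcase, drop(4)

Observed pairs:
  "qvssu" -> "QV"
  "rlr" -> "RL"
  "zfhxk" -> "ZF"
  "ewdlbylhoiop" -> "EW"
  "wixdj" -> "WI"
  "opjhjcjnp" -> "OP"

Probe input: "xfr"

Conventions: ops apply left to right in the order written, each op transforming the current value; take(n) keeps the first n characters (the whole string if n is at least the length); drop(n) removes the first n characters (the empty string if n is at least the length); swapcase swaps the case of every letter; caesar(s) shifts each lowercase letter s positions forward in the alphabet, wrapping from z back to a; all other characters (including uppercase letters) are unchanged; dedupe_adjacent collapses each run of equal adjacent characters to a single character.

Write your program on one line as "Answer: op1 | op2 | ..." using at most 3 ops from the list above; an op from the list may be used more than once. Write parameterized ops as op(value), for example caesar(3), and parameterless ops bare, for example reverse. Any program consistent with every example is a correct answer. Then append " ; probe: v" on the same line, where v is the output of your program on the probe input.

swapcase | take(2) ; probe: "XF"

Check, running the answer program on each example:
  "qvssu" -> "QVSSU" -> "QV"
  "rlr" -> "RLR" -> "RL"
  "zfhxk" -> "ZFHXK" -> "ZF"
  "ewdlbylhoiop" -> "EWDLBYLHOIOP" -> "EW"
  "wixdj" -> "WIXDJ" -> "WI"
  "opjhjcjnp" -> "OPJHJCJNP" -> "OP"
  probe: "xfr" -> "XFR" -> "XF"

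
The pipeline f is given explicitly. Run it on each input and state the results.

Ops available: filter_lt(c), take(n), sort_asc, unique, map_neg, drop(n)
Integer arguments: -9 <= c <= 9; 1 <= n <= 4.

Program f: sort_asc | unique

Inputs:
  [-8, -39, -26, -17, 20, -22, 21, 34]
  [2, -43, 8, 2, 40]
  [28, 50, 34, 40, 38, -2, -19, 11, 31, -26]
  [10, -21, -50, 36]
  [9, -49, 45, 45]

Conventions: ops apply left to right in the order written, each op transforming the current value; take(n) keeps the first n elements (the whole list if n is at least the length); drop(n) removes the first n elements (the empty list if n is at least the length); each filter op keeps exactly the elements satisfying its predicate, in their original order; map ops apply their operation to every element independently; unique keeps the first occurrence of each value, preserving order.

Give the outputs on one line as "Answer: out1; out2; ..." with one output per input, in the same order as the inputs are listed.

[-39, -26, -22, -17, -8, 20, 21, 34]; [-43, 2, 8, 40]; [-26, -19, -2, 11, 28, 31, 34, 38, 40, 50]; [-50, -21, 10, 36]; [-49, 9, 45]

Execution, op by op:
  [-8, -39, -26, -17, 20, -22, 21, 34] -> [-39, -26, -22, -17, -8, 20, 21, 34] -> [-39, -26, -22, -17, -8, 20, 21, 34]
  [2, -43, 8, 2, 40] -> [-43, 2, 2, 8, 40] -> [-43, 2, 8, 40]
  [28, 50, 34, 40, 38, -2, -19, 11, 31, -26] -> [-26, -19, -2, 11, 28, 31, 34, 38, 40, 50] -> [-26, -19, -2, 11, 28, 31, 34, 38, 40, 50]
  [10, -21, -50, 36] -> [-50, -21, 10, 36] -> [-50, -21, 10, 36]
  [9, -49, 45, 45] -> [-49, 9, 45, 45] -> [-49, 9, 45]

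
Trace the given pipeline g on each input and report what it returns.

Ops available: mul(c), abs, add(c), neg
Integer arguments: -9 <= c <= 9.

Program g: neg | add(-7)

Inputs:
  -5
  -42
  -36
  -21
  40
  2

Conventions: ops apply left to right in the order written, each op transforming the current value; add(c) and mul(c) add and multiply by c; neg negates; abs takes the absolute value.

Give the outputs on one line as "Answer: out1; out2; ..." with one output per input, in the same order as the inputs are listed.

-2; 35; 29; 14; -47; -9

Execution, op by op:
  -5 -> 5 -> -2
  -42 -> 42 -> 35
  -36 -> 36 -> 29
  -21 -> 21 -> 14
  40 -> -40 -> -47
  2 -> -2 -> -9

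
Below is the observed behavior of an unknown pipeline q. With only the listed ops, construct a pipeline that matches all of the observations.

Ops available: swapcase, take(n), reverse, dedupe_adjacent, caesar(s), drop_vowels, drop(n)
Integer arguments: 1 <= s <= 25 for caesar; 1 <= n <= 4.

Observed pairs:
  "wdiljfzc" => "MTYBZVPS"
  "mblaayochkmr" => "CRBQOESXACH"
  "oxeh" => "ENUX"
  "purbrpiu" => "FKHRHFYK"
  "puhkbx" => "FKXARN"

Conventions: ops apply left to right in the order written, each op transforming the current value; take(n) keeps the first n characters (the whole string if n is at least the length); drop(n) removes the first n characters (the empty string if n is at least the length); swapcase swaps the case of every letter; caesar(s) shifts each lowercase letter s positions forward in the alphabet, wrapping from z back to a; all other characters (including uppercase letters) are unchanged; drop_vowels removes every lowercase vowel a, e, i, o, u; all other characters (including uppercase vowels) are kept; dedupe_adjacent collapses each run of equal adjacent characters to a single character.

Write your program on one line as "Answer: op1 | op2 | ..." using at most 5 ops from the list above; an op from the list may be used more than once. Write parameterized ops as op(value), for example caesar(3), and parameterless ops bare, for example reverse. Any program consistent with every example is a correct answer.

caesar(16) | dedupe_adjacent | reverse | swapcase | reverse

Check, running the answer program on each example:
  "wdiljfzc" -> "mtybzvps" -> "mtybzvps" -> "spvzbytm" -> "SPVZBYTM" -> "MTYBZVPS"
  "mblaayochkmr" -> "crbqqoesxach" -> "crbqoesxach" -> "hcaxseoqbrc" -> "HCAXSEOQBRC" -> "CRBQOESXACH"
  "oxeh" -> "enux" -> "enux" -> "xune" -> "XUNE" -> "ENUX"
  "purbrpiu" -> "fkhrhfyk" -> "fkhrhfyk" -> "kyfhrhkf" -> "KYFHRHKF" -> "FKHRHFYK"
  "puhkbx" -> "fkxarn" -> "fkxarn" -> "nraxkf" -> "NRAXKF" -> "FKXARN"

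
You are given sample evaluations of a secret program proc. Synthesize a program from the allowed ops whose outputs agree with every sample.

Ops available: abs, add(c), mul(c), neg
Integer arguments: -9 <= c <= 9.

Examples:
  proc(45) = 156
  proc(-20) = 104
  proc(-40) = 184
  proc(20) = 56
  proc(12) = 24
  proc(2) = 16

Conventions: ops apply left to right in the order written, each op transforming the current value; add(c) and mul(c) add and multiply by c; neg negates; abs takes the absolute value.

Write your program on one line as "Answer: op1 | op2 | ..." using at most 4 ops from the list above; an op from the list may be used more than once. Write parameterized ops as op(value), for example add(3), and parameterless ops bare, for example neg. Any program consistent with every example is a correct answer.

neg | add(6) | mul(4) | abs

Check, running the answer program on each example:
  45 -> -45 -> -39 -> -156 -> 156
  -20 -> 20 -> 26 -> 104 -> 104
  -40 -> 40 -> 46 -> 184 -> 184
  20 -> -20 -> -14 -> -56 -> 56
  12 -> -12 -> -6 -> -24 -> 24
  2 -> -2 -> 4 -> 16 -> 16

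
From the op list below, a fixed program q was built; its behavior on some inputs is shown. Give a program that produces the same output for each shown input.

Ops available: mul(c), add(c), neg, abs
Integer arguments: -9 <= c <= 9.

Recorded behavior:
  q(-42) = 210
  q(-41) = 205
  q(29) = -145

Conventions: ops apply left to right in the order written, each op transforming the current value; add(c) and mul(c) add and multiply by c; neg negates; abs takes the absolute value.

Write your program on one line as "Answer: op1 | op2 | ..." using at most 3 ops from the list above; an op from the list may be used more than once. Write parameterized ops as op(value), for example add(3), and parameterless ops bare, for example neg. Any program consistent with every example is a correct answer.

neg | mul(5)

Check, running the answer program on each example:
  -42 -> 42 -> 210
  -41 -> 41 -> 205
  29 -> -29 -> -145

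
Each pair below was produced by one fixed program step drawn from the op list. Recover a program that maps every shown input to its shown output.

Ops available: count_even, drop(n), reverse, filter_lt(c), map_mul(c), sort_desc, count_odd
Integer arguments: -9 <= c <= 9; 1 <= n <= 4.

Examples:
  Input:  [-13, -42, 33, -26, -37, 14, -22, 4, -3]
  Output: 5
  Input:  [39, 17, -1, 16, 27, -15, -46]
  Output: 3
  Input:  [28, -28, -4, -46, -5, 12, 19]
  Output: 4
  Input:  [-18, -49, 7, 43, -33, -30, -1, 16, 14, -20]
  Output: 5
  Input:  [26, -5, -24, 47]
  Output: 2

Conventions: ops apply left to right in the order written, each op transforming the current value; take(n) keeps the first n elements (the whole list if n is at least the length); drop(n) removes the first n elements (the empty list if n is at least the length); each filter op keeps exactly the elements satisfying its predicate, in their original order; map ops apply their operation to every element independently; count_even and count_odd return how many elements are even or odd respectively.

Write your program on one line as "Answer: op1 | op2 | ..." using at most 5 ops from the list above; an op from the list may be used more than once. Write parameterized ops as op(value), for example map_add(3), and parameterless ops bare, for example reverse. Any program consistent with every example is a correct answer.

drop(1) | map_mul(6) | reverse | filter_lt(-3) | count_even

Check, running the answer program on each example:
  [-13, -42, 33, -26, -37, 14, -22, 4, -3] -> [-42, 33, -26, -37, 14, -22, 4, -3] -> [-252, 198, -156, -222, 84, -132, 24, -18] -> [-18, 24, -132, 84, -222, -156, 198, -252] -> [-18, -132, -222, -156, -252] -> 5
  [39, 17, -1, 16, 27, -15, -46] -> [17, -1, 16, 27, -15, -46] -> [102, -6, 96, 162, -90, -276] -> [-276, -90, 162, 96, -6, 102] -> [-276, -90, -6] -> 3
  [28, -28, -4, -46, -5, 12, 19] -> [-28, -4, -46, -5, 12, 19] -> [-168, -24, -276, -30, 72, 114] -> [114, 72, -30, -276, -24, -168] -> [-30, -276, -24, -168] -> 4
  [-18, -49, 7, 43, -33, -30, -1, 16, 14, -20] -> [-49, 7, 43, -33, -30, -1, 16, 14, -20] -> [-294, 42, 258, -198, -180, -6, 96, 84, -120] -> [-120, 84, 96, -6, -180, -198, 258, 42, -294] -> [-120, -6, -180, -198, -294] -> 5
  [26, -5, -24, 47] -> [-5, -24, 47] -> [-30, -144, 282] -> [282, -144, -30] -> [-144, -30] -> 2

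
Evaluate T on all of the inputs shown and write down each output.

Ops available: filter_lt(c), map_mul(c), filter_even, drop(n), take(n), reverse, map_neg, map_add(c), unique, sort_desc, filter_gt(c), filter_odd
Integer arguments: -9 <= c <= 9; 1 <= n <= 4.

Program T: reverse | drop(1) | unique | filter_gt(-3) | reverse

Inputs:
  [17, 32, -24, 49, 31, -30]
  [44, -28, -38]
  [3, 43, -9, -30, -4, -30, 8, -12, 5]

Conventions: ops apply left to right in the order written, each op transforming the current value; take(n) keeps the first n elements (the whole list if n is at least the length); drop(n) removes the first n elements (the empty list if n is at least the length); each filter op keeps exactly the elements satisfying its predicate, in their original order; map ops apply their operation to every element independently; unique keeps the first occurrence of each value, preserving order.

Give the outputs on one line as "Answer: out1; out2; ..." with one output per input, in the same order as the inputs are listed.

Execution, op by op:
  [17, 32, -24, 49, 31, -30] -> [-30, 31, 49, -24, 32, 17] -> [31, 49, -24, 32, 17] -> [31, 49, -24, 32, 17] -> [31, 49, 32, 17] -> [17, 32, 49, 31]
  [44, -28, -38] -> [-38, -28, 44] -> [-28, 44] -> [-28, 44] -> [44] -> [44]
  [3, 43, -9, -30, -4, -30, 8, -12, 5] -> [5, -12, 8, -30, -4, -30, -9, 43, 3] -> [-12, 8, -30, -4, -30, -9, 43, 3] -> [-12, 8, -30, -4, -9, 43, 3] -> [8, 43, 3] -> [3, 43, 8]

[17, 32, 49, 31]; [44]; [3, 43, 8]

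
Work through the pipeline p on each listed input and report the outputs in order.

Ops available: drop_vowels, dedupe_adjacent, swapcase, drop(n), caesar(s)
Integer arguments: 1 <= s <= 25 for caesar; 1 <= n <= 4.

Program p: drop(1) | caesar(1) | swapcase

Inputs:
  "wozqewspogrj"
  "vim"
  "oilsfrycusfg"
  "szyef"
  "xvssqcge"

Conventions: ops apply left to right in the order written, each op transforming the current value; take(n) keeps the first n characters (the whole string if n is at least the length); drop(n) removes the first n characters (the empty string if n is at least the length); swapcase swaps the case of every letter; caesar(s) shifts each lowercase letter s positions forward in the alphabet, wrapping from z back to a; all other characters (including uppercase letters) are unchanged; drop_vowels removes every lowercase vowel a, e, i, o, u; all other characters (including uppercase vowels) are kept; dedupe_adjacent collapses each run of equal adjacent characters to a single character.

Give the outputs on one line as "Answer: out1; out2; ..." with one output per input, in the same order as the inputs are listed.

"PARFXTQPHSK"; "JN"; "JMTGSZDVTGH"; "AZFG"; "WTTRDHF"

Execution, op by op:
  "wozqewspogrj" -> "ozqewspogrj" -> "parfxtqphsk" -> "PARFXTQPHSK"
  "vim" -> "im" -> "jn" -> "JN"
  "oilsfrycusfg" -> "ilsfrycusfg" -> "jmtgszdvtgh" -> "JMTGSZDVTGH"
  "szyef" -> "zyef" -> "azfg" -> "AZFG"
  "xvssqcge" -> "vssqcge" -> "wttrdhf" -> "WTTRDHF"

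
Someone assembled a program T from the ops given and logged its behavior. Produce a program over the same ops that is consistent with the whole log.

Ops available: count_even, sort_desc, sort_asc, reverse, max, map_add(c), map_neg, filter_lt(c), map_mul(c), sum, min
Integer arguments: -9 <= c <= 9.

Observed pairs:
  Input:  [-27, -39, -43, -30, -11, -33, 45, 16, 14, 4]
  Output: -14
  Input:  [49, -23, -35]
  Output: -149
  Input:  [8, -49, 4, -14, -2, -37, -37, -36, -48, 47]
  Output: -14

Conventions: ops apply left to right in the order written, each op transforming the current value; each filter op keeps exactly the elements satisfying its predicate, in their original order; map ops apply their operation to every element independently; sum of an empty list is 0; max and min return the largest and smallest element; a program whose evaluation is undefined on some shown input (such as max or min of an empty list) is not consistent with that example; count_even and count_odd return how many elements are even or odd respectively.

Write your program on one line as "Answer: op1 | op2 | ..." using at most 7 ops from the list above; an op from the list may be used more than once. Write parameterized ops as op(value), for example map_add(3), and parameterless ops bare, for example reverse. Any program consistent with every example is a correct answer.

map_neg | map_mul(-3) | map_neg | map_add(-2) | filter_lt(2) | max

Check, running the answer program on each example:
  [-27, -39, -43, -30, -11, -33, 45, 16, 14, 4] -> [27, 39, 43, 30, 11, 33, -45, -16, -14, -4] -> [-81, -117, -129, -90, -33, -99, 135, 48, 42, 12] -> [81, 117, 129, 90, 33, 99, -135, -48, -42, -12] -> [79, 115, 127, 88, 31, 97, -137, -50, -44, -14] -> [-137, -50, -44, -14] -> -14
  [49, -23, -35] -> [-49, 23, 35] -> [147, -69, -105] -> [-147, 69, 105] -> [-149, 67, 103] -> [-149] -> -149
  [8, -49, 4, -14, -2, -37, -37, -36, -48, 47] -> [-8, 49, -4, 14, 2, 37, 37, 36, 48, -47] -> [24, -147, 12, -42, -6, -111, -111, -108, -144, 141] -> [-24, 147, -12, 42, 6, 111, 111, 108, 144, -141] -> [-26, 145, -14, 40, 4, 109, 109, 106, 142, -143] -> [-26, -14, -143] -> -14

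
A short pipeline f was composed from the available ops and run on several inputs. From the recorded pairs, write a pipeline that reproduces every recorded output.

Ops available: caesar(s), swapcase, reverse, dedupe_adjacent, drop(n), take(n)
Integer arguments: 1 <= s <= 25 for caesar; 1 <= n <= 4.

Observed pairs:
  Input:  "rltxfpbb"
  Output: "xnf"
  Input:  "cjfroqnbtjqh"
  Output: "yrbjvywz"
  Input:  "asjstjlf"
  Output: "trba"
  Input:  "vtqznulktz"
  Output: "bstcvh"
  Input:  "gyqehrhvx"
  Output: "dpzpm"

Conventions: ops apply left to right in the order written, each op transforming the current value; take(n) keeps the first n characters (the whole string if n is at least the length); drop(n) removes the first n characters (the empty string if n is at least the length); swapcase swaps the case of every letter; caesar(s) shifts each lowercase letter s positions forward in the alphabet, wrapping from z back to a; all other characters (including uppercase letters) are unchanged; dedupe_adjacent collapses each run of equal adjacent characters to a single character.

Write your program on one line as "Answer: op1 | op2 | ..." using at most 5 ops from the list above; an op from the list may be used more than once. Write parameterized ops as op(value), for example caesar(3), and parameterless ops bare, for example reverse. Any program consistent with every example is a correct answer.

drop(3) | reverse | caesar(8) | dedupe_adjacent | drop(1)

Check, running the answer program on each example:
  "rltxfpbb" -> "xfpbb" -> "bbpfx" -> "jjxnf" -> "jxnf" -> "xnf"
  "cjfroqnbtjqh" -> "roqnbtjqh" -> "hqjtbnqor" -> "pyrbjvywz" -> "pyrbjvywz" -> "yrbjvywz"
  "asjstjlf" -> "stjlf" -> "fljts" -> "ntrba" -> "ntrba" -> "trba"
  "vtqznulktz" -> "znulktz" -> "ztklunz" -> "hbstcvh" -> "hbstcvh" -> "bstcvh"
  "gyqehrhvx" -> "ehrhvx" -> "xvhrhe" -> "fdpzpm" -> "fdpzpm" -> "dpzpm"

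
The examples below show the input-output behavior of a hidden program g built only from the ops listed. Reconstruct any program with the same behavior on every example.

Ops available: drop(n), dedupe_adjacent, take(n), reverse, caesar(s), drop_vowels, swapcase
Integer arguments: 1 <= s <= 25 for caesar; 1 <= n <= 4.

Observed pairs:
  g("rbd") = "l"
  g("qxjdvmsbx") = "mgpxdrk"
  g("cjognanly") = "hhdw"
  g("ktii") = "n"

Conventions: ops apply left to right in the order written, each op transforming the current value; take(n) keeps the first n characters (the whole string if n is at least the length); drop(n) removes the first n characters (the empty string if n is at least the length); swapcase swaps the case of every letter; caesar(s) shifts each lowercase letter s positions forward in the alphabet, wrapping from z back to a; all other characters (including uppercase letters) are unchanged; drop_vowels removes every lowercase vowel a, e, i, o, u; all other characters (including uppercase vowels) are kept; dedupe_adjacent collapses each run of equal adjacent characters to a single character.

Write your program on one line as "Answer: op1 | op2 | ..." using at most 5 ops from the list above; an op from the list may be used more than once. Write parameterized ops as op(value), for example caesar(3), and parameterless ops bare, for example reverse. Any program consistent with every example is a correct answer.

reverse | caesar(20) | drop_vowels | drop(2)

Check, running the answer program on each example:
  "rbd" -> "dbr" -> "xvl" -> "xvl" -> "l"
  "qxjdvmsbx" -> "xbsmvdjxq" -> "rvmgpxdrk" -> "rvmgpxdrk" -> "mgpxdrk"
  "cjognanly" -> "ylnangojc" -> "sfhuhaidw" -> "sfhhdw" -> "hhdw"
  "ktii" -> "iitk" -> "ccne" -> "ccn" -> "n"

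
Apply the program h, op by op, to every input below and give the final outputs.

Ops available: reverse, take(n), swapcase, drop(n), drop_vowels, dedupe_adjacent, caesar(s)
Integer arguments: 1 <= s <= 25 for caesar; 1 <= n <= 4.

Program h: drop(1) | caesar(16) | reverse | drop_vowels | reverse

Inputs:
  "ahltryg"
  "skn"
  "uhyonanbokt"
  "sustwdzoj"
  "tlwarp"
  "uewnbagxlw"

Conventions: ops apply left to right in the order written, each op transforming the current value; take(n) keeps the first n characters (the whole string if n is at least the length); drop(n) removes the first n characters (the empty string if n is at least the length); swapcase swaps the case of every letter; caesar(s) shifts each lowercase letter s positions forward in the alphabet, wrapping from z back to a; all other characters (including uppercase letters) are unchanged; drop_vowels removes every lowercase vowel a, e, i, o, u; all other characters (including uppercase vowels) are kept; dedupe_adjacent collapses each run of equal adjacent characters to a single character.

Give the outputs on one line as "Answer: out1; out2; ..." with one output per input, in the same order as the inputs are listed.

"xbjhw"; "d"; "xdqdrj"; "kjmtpz"; "bmqhf"; "mdrqwnbm"

Execution, op by op:
  "ahltryg" -> "hltryg" -> "xbjhow" -> "wohjbx" -> "whjbx" -> "xbjhw"
  "skn" -> "kn" -> "ad" -> "da" -> "d" -> "d"
  "uhyonanbokt" -> "hyonanbokt" -> "xoedqdreaj" -> "jaerdqdeox" -> "jrdqdx" -> "xdqdrj"
  "sustwdzoj" -> "ustwdzoj" -> "kijmtpez" -> "zeptmjik" -> "zptmjk" -> "kjmtpz"
  "tlwarp" -> "lwarp" -> "bmqhf" -> "fhqmb" -> "fhqmb" -> "bmqhf"
  "uewnbagxlw" -> "ewnbagxlw" -> "umdrqwnbm" -> "mbnwqrdmu" -> "mbnwqrdm" -> "mdrqwnbm"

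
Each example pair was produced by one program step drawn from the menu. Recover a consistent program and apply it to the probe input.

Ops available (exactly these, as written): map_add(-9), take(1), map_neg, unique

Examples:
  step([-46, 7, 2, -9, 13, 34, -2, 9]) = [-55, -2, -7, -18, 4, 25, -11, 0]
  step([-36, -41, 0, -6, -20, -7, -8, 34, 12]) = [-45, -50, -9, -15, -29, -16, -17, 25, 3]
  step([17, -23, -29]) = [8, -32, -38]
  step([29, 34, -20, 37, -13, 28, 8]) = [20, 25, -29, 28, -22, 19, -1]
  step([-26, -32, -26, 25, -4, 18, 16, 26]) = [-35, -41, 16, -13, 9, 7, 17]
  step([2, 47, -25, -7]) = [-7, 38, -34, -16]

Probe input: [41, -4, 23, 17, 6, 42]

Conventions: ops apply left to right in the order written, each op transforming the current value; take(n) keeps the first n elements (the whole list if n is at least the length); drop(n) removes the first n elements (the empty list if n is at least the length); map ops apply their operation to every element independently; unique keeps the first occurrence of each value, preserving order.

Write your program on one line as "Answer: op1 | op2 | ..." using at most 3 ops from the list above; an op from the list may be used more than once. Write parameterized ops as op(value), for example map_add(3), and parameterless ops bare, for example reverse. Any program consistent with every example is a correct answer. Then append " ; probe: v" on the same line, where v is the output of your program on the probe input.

unique | map_add(-9) ; probe: [32, -13, 14, 8, -3, 33]

Check, running the answer program on each example:
  [-46, 7, 2, -9, 13, 34, -2, 9] -> [-46, 7, 2, -9, 13, 34, -2, 9] -> [-55, -2, -7, -18, 4, 25, -11, 0]
  [-36, -41, 0, -6, -20, -7, -8, 34, 12] -> [-36, -41, 0, -6, -20, -7, -8, 34, 12] -> [-45, -50, -9, -15, -29, -16, -17, 25, 3]
  [17, -23, -29] -> [17, -23, -29] -> [8, -32, -38]
  [29, 34, -20, 37, -13, 28, 8] -> [29, 34, -20, 37, -13, 28, 8] -> [20, 25, -29, 28, -22, 19, -1]
  [-26, -32, -26, 25, -4, 18, 16, 26] -> [-26, -32, 25, -4, 18, 16, 26] -> [-35, -41, 16, -13, 9, 7, 17]
  [2, 47, -25, -7] -> [2, 47, -25, -7] -> [-7, 38, -34, -16]
  probe: [41, -4, 23, 17, 6, 42] -> [41, -4, 23, 17, 6, 42] -> [32, -13, 14, 8, -3, 33]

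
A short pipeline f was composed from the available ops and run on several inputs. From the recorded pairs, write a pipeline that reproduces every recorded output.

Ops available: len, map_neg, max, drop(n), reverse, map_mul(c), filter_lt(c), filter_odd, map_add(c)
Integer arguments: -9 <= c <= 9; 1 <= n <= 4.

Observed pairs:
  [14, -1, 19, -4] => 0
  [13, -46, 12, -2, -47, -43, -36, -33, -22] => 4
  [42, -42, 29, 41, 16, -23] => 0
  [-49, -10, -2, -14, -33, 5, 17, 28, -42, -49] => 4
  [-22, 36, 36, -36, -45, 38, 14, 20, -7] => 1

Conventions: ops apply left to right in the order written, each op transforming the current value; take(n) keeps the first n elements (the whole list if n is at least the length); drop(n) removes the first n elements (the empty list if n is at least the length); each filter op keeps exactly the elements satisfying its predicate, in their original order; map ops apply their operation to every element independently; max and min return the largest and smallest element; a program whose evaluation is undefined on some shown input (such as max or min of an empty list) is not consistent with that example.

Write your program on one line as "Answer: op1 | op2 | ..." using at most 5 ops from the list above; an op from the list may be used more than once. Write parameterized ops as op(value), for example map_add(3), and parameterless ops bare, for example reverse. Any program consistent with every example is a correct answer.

filter_lt(0) | drop(2) | drop(1) | map_add(8) | len

Check, running the answer program on each example:
  [14, -1, 19, -4] -> [-1, -4] -> [] -> [] -> [] -> 0
  [13, -46, 12, -2, -47, -43, -36, -33, -22] -> [-46, -2, -47, -43, -36, -33, -22] -> [-47, -43, -36, -33, -22] -> [-43, -36, -33, -22] -> [-35, -28, -25, -14] -> 4
  [42, -42, 29, 41, 16, -23] -> [-42, -23] -> [] -> [] -> [] -> 0
  [-49, -10, -2, -14, -33, 5, 17, 28, -42, -49] -> [-49, -10, -2, -14, -33, -42, -49] -> [-2, -14, -33, -42, -49] -> [-14, -33, -42, -49] -> [-6, -25, -34, -41] -> 4
  [-22, 36, 36, -36, -45, 38, 14, 20, -7] -> [-22, -36, -45, -7] -> [-45, -7] -> [-7] -> [1] -> 1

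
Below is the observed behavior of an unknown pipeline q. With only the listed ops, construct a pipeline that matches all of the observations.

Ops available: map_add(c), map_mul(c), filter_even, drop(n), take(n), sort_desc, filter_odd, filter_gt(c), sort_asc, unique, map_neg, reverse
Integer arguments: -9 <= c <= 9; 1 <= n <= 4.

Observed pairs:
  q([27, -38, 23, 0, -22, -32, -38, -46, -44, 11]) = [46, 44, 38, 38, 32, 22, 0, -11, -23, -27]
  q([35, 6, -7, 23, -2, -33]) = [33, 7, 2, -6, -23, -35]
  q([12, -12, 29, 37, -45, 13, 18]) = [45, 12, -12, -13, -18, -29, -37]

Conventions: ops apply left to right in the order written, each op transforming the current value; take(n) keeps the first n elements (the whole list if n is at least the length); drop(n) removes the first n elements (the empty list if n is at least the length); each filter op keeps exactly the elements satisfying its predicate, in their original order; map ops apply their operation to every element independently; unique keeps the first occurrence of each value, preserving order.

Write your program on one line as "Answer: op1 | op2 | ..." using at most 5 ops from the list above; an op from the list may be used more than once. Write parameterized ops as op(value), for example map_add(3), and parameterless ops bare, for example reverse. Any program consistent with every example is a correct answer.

reverse | sort_desc | sort_asc | map_neg

Check, running the answer program on each example:
  [27, -38, 23, 0, -22, -32, -38, -46, -44, 11] -> [11, -44, -46, -38, -32, -22, 0, 23, -38, 27] -> [27, 23, 11, 0, -22, -32, -38, -38, -44, -46] -> [-46, -44, -38, -38, -32, -22, 0, 11, 23, 27] -> [46, 44, 38, 38, 32, 22, 0, -11, -23, -27]
  [35, 6, -7, 23, -2, -33] -> [-33, -2, 23, -7, 6, 35] -> [35, 23, 6, -2, -7, -33] -> [-33, -7, -2, 6, 23, 35] -> [33, 7, 2, -6, -23, -35]
  [12, -12, 29, 37, -45, 13, 18] -> [18, 13, -45, 37, 29, -12, 12] -> [37, 29, 18, 13, 12, -12, -45] -> [-45, -12, 12, 13, 18, 29, 37] -> [45, 12, -12, -13, -18, -29, -37]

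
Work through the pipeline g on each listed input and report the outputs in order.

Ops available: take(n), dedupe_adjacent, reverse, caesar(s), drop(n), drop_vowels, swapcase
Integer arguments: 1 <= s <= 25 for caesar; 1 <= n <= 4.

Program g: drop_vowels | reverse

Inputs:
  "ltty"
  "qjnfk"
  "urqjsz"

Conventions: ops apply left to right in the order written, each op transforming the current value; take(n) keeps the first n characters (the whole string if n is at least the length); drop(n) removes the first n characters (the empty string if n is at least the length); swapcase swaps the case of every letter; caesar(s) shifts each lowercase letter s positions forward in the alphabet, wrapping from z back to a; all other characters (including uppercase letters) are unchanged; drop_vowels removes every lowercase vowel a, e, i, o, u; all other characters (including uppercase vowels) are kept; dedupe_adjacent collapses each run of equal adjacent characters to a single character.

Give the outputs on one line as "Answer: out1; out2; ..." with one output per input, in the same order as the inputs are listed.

"yttl"; "kfnjq"; "zsjqr"

Execution, op by op:
  "ltty" -> "ltty" -> "yttl"
  "qjnfk" -> "qjnfk" -> "kfnjq"
  "urqjsz" -> "rqjsz" -> "zsjqr"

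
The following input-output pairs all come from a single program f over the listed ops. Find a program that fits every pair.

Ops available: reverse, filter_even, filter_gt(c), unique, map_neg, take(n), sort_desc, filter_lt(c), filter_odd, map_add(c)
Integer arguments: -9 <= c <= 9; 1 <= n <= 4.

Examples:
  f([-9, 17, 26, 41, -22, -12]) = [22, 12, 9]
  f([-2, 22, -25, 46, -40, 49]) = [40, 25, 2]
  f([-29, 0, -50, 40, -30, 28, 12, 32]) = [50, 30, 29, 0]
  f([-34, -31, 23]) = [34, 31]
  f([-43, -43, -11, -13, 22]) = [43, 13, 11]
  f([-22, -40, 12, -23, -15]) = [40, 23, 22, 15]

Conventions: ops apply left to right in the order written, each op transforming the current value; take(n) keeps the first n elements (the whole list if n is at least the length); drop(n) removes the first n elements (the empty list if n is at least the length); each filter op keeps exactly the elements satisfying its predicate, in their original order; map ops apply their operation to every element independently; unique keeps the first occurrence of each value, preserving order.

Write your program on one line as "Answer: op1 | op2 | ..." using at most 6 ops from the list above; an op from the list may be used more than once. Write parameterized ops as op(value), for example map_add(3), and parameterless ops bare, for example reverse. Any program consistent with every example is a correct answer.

map_neg | reverse | unique | sort_desc | filter_gt(-2)

Check, running the answer program on each example:
  [-9, 17, 26, 41, -22, -12] -> [9, -17, -26, -41, 22, 12] -> [12, 22, -41, -26, -17, 9] -> [12, 22, -41, -26, -17, 9] -> [22, 12, 9, -17, -26, -41] -> [22, 12, 9]
  [-2, 22, -25, 46, -40, 49] -> [2, -22, 25, -46, 40, -49] -> [-49, 40, -46, 25, -22, 2] -> [-49, 40, -46, 25, -22, 2] -> [40, 25, 2, -22, -46, -49] -> [40, 25, 2]
  [-29, 0, -50, 40, -30, 28, 12, 32] -> [29, 0, 50, -40, 30, -28, -12, -32] -> [-32, -12, -28, 30, -40, 50, 0, 29] -> [-32, -12, -28, 30, -40, 50, 0, 29] -> [50, 30, 29, 0, -12, -28, -32, -40] -> [50, 30, 29, 0]
  [-34, -31, 23] -> [34, 31, -23] -> [-23, 31, 34] -> [-23, 31, 34] -> [34, 31, -23] -> [34, 31]
  [-43, -43, -11, -13, 22] -> [43, 43, 11, 13, -22] -> [-22, 13, 11, 43, 43] -> [-22, 13, 11, 43] -> [43, 13, 11, -22] -> [43, 13, 11]
  [-22, -40, 12, -23, -15] -> [22, 40, -12, 23, 15] -> [15, 23, -12, 40, 22] -> [15, 23, -12, 40, 22] -> [40, 23, 22, 15, -12] -> [40, 23, 22, 15]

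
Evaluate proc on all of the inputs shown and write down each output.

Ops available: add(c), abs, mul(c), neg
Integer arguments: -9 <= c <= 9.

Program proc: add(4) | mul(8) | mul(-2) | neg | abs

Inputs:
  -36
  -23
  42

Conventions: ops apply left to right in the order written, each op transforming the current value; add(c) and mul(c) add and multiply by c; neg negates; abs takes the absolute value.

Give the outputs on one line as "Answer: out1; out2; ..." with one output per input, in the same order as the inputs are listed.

Execution, op by op:
  -36 -> -32 -> -256 -> 512 -> -512 -> 512
  -23 -> -19 -> -152 -> 304 -> -304 -> 304
  42 -> 46 -> 368 -> -736 -> 736 -> 736

512; 304; 736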